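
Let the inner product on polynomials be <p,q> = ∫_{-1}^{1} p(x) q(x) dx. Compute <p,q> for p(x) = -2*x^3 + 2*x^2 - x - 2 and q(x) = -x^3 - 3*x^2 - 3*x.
<p,q> = 244/35

Expand the product: p(x)·q(x) = 2*x^6 + 4*x^5 + x^4 - x^3 + 9*x^2 + 6*x.
∫_{-1}^{1} of each monomial x^k gives [2/(k+1) if k even, 0 if k odd]. Integrating term-by-term (or equivalently evaluating the antiderivative F(x) = 2*x^7/7 + 2*x^6/3 + x^5/5 - x^4/4 + 3*x^3 + 3*x^2 at the endpoints):
  F(1) − F(−1) = 2899/420 − (-29/420) = 244/35.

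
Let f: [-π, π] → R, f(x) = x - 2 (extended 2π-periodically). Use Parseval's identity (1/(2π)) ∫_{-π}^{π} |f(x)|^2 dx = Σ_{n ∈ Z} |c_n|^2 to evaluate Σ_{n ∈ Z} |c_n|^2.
Σ |c_n|^2 = π^2/3 + 4

Expand and integrate term by term over [-π, π]:
  ∫ (x)^2 dx = 1·(2π^3/3); ∫ 2·1·(-2)·x dx = 0 (odd integrand); ∫ (-2)^2 dx = 4·2π.
So (1/(2π)) ∫_{-π}^{π} (x - 2)^2 dx = 1π^2/3 + 4 = π^2/3 + 4.
Parseval ⇒ Σ |c_n|^2 = π^2/3 + 4.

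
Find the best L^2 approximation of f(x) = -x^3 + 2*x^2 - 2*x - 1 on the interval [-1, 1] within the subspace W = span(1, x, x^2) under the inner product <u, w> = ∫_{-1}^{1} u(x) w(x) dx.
g(x) = 2*x^2 - 13*x/5 - 1

The best approximation g ∈ W is the orthogonal projection of f onto W. Writing g = a_0 + a_1 x + a_2 x^2, the coefficients solve the normal equations G · a = b where
  G_{ij} = <φ_i, φ_j> and b_i = <f, φ_i>, with φ_0 = 1, φ_1 = x, φ_2 = x^2.
G =
  [2, 0, 2/3]
  [0, 2/3, 0]
  [2/3, 0, 2/5],
b = (-2/3, -26/15, 2/15).
Solving gives a_0 = -1, a_1 = -13/5, a_2 = 2, so
  g(x) = 2*x^2 - 13*x/5 - 1.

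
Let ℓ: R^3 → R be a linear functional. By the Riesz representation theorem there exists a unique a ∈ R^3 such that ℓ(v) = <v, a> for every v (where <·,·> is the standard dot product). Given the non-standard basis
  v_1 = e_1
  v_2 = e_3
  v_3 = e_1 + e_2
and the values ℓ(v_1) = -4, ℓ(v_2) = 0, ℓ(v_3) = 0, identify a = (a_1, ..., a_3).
a = (-4, 4, 0)

Write a = (a_1, ..., a_3) in the standard basis. For each basis vector v_i, ℓ(v_i) = <v_i, a> is a linear equation in the a_j's. Collect the n equations into a matrix system V a = ℓ, where row i of V is v_i (expressed in the standard basis). Since V is invertible (lower-triangular with 1s on the diagonal, up to permutation), solve by back-substitution:
  V =
[[1, 0, 0],
 [0, 0, 1],
 [1, 1, 0]]
  V a = (-4, 0, 0)
Solving gives a = (-4, 4, 0).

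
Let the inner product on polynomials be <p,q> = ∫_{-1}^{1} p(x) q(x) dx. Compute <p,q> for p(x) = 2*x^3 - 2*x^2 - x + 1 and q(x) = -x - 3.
<p,q> = -32/15

Expand the product: p(x)·q(x) = -2*x^4 - 4*x^3 + 7*x^2 + 2*x - 3.
∫_{-1}^{1} of each monomial x^k gives [2/(k+1) if k even, 0 if k odd]. Integrating term-by-term (or equivalently evaluating the antiderivative F(x) = -2*x^5/5 - x^4 + 7*x^3/3 + x^2 - 3*x at the endpoints):
  F(1) − F(−1) = -16/15 − (16/15) = -32/15.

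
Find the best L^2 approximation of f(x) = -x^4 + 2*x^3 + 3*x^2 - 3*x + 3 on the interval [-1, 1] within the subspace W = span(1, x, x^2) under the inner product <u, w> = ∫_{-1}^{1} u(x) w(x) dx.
g(x) = 15*x^2/7 - 9*x/5 + 108/35

The best approximation g ∈ W is the orthogonal projection of f onto W. Writing g = a_0 + a_1 x + a_2 x^2, the coefficients solve the normal equations G · a = b where
  G_{ij} = <φ_i, φ_j> and b_i = <f, φ_i>, with φ_0 = 1, φ_1 = x, φ_2 = x^2.
G =
  [2, 0, 2/3]
  [0, 2/3, 0]
  [2/3, 0, 2/5],
b = (38/5, -6/5, 102/35).
Solving gives a_0 = 108/35, a_1 = -9/5, a_2 = 15/7, so
  g(x) = 15*x^2/7 - 9*x/5 + 108/35.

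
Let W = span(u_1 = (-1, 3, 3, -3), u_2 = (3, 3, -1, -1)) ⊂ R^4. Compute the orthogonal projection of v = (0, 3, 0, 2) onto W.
proj_W(v) = (129/131, 147/131, -31/131, -58/131)

Set up U = [u_1 | ... | u_2] ∈ R^(4×2). The projector onto W = col(U) is P = U (U^T U)^(-1) U^T.
Compute U^T U =
  [28, 6]
  [6, 20],
and U^T v = (3, 7).
Solve U^T U · c = U^T v for the coefficients: c = (9/262, 89/262). The projection is proj_W(v) = U c.
Check: (v - proj_W(v)) · u_1 = 0  (should be 0).
Check: (v - proj_W(v)) · u_2 = 0  (should be 0).
Result: proj_W(v) = (129/131, 147/131, -31/131, -58/131).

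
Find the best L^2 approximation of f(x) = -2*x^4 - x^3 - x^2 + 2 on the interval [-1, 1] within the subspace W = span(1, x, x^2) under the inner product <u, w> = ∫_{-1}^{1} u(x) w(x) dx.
g(x) = -19*x^2/7 - 3*x/5 + 76/35

The best approximation g ∈ W is the orthogonal projection of f onto W. Writing g = a_0 + a_1 x + a_2 x^2, the coefficients solve the normal equations G · a = b where
  G_{ij} = <φ_i, φ_j> and b_i = <f, φ_i>, with φ_0 = 1, φ_1 = x, φ_2 = x^2.
G =
  [2, 0, 2/3]
  [0, 2/3, 0]
  [2/3, 0, 2/5],
b = (38/15, -2/5, 38/105).
Solving gives a_0 = 76/35, a_1 = -3/5, a_2 = -19/7, so
  g(x) = -19*x^2/7 - 3*x/5 + 76/35.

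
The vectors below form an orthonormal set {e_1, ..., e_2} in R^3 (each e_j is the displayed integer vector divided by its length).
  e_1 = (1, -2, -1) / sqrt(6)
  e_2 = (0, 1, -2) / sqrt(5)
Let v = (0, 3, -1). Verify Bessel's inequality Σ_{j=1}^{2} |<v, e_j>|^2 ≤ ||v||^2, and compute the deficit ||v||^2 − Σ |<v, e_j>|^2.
Σ |<v, e_j>|^2 = 55/6; ||v||^2 = 10; deficit = 5/6

Write each e_j = u_j / sqrt(<u_j, u_j>) where u_j is the displayed integer vector. Then <v, e_j> = <v, u_j> / sqrt(<u_j, u_j>), so |<v, e_j>|^2 = <v, u_j>^2 / <u_j, u_j>.
Coefficients: <v, e_1> = -5/sqrt(6), <v, e_2> = 5/sqrt(5).
Square and sum: Σ |<v, e_j>|^2 = 55/6.
Compute ||v||^2 = v·v = 10.
Deficit = 10 − 55/6 = 5/6 ≥ 0, confirming Bessel's inequality. (The deficit equals ||v − Σ <v,e_j> e_j||^2, the squared distance from v to span{e_j}.)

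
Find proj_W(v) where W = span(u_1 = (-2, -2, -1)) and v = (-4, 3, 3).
proj_W(v) = (2/9, 2/9, 1/9)

Set up U = [u_1 | ... | u_1] ∈ R^(3×1). The projector onto W = col(U) is P = U (U^T U)^(-1) U^T.
Compute U^T U =
  [9],
and U^T v = (-1).
Solve U^T U · c = U^T v for the coefficients: c = (-1/9). The projection is proj_W(v) = U c.
Check: (v - proj_W(v)) · u_1 = 0  (should be 0).
Result: proj_W(v) = (2/9, 2/9, 1/9).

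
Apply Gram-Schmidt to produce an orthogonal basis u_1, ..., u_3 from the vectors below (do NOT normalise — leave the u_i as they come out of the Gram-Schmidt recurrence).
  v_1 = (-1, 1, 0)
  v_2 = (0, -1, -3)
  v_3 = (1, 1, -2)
Orthogonal basis:
  u_1 = (-1, 1, 0)
  u_2 = (-1/2, -1/2, -3)
  u_3 = (24/19, 24/19, -8/19)

Apply the Gram-Schmidt recurrence
  u_1 = v_1
  u_i = v_i − Σ_{j<i} ((v_i · u_j) / (u_j · u_j)) · u_j.

Step by step this gives:
  u_1 = (-1, 1, 0)
  u_2 = (-1/2, -1/2, -3)
  u_3 = (24/19, 24/19, -8/19)

Orthogonality check:
  u_2 · u_1 = 0 (should be 0)
  u_3 · u_1 = 0 (should be 0)
  u_3 · u_2 = 0 (should be 0)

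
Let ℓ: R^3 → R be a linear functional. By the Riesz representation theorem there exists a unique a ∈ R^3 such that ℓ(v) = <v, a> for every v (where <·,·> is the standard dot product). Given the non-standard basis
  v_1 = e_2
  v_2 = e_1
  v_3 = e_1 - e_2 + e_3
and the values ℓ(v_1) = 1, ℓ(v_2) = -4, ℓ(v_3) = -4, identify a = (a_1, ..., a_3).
a = (-4, 1, 1)

Write a = (a_1, ..., a_3) in the standard basis. For each basis vector v_i, ℓ(v_i) = <v_i, a> is a linear equation in the a_j's. Collect the n equations into a matrix system V a = ℓ, where row i of V is v_i (expressed in the standard basis). Since V is invertible (lower-triangular with 1s on the diagonal, up to permutation), solve by back-substitution:
  V =
[[0, 1, 0],
 [1, 0, 0],
 [1, -1, 1]]
  V a = (1, -4, -4)
Solving gives a = (-4, 1, 1).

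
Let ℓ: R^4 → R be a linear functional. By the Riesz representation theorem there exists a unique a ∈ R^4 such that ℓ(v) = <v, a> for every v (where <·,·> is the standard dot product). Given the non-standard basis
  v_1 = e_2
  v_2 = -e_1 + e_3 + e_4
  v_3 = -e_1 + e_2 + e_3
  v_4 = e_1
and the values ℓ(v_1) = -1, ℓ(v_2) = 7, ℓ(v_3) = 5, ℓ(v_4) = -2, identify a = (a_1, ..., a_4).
a = (-2, -1, 4, 1)

Write a = (a_1, ..., a_4) in the standard basis. For each basis vector v_i, ℓ(v_i) = <v_i, a> is a linear equation in the a_j's. Collect the n equations into a matrix system V a = ℓ, where row i of V is v_i (expressed in the standard basis). Since V is invertible (lower-triangular with 1s on the diagonal, up to permutation), solve by back-substitution:
  V =
[[0, 1, 0, 0],
 [-1, 0, 1, 1],
 [-1, 1, 1, 0],
 [1, 0, 0, 0]]
  V a = (-1, 7, 5, -2)
Solving gives a = (-2, -1, 4, 1).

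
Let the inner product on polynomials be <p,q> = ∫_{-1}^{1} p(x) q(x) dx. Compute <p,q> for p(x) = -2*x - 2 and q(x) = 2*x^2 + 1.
<p,q> = -20/3

Expand the product: p(x)·q(x) = -4*x^3 - 4*x^2 - 2*x - 2.
∫_{-1}^{1} of each monomial x^k gives [2/(k+1) if k even, 0 if k odd]. Integrating term-by-term (or equivalently evaluating the antiderivative F(x) = -x^4 - 4*x^3/3 - x^2 - 2*x at the endpoints):
  F(1) − F(−1) = -16/3 − (4/3) = -20/3.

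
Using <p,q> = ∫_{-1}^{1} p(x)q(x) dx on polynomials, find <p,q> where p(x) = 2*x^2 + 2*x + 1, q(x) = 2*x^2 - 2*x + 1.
<p,q> = 18/5

Expand the product: p(x)·q(x) = 4*x^4 + 1.
∫_{-1}^{1} of each monomial x^k gives [2/(k+1) if k even, 0 if k odd]. Integrating term-by-term (or equivalently evaluating the antiderivative F(x) = 4*x^5/5 + x at the endpoints):
  F(1) − F(−1) = 9/5 − (-9/5) = 18/5.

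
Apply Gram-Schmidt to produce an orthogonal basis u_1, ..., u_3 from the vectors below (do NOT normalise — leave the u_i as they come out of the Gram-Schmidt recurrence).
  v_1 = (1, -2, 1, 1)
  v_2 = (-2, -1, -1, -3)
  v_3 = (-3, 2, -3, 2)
Orthogonal basis:
  u_1 = (1, -2, 1, 1)
  u_2 = (-10/7, -15/7, -3/7, -17/7)
  u_3 = (-201/89, -79/89, -176/89, 219/89)

Apply the Gram-Schmidt recurrence
  u_1 = v_1
  u_i = v_i − Σ_{j<i} ((v_i · u_j) / (u_j · u_j)) · u_j.

Step by step this gives:
  u_1 = (1, -2, 1, 1)
  u_2 = (-10/7, -15/7, -3/7, -17/7)
  u_3 = (-201/89, -79/89, -176/89, 219/89)

Orthogonality check:
  u_2 · u_1 = 0 (should be 0)
  u_3 · u_1 = 0 (should be 0)
  u_3 · u_2 = 0 (should be 0)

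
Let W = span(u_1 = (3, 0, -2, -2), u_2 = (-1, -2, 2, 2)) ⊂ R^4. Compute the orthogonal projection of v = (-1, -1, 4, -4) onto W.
proj_W(v) = (-9/25, -9/25, 12/25, 12/25)

Set up U = [u_1 | ... | u_2] ∈ R^(4×2). The projector onto W = col(U) is P = U (U^T U)^(-1) U^T.
Compute U^T U =
  [17, -11]
  [-11, 13],
and U^T v = (-3, 3).
Solve U^T U · c = U^T v for the coefficients: c = (-3/50, 9/50). The projection is proj_W(v) = U c.
Check: (v - proj_W(v)) · u_1 = 0  (should be 0).
Check: (v - proj_W(v)) · u_2 = 0  (should be 0).
Result: proj_W(v) = (-9/25, -9/25, 12/25, 12/25).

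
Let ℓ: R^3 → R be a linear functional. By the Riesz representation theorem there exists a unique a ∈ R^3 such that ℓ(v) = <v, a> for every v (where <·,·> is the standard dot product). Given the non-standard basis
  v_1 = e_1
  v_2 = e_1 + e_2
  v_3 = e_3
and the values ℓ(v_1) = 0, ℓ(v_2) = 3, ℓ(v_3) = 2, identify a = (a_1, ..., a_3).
a = (0, 3, 2)

Write a = (a_1, ..., a_3) in the standard basis. For each basis vector v_i, ℓ(v_i) = <v_i, a> is a linear equation in the a_j's. Collect the n equations into a matrix system V a = ℓ, where row i of V is v_i (expressed in the standard basis). Since V is invertible (lower-triangular with 1s on the diagonal, up to permutation), solve by back-substitution:
  V =
[[1, 0, 0],
 [1, 1, 0],
 [0, 0, 1]]
  V a = (0, 3, 2)
Solving gives a = (0, 3, 2).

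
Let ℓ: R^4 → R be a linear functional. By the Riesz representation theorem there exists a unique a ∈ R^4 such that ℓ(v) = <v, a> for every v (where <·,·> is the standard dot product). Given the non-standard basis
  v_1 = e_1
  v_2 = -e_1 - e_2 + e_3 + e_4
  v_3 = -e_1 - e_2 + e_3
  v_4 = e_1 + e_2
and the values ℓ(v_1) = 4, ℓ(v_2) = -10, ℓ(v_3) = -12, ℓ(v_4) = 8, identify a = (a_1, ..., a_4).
a = (4, 4, -4, 2)

Write a = (a_1, ..., a_4) in the standard basis. For each basis vector v_i, ℓ(v_i) = <v_i, a> is a linear equation in the a_j's. Collect the n equations into a matrix system V a = ℓ, where row i of V is v_i (expressed in the standard basis). Since V is invertible (lower-triangular with 1s on the diagonal, up to permutation), solve by back-substitution:
  V =
[[1, 0, 0, 0],
 [-1, -1, 1, 1],
 [-1, -1, 1, 0],
 [1, 1, 0, 0]]
  V a = (4, -10, -12, 8)
Solving gives a = (4, 4, -4, 2).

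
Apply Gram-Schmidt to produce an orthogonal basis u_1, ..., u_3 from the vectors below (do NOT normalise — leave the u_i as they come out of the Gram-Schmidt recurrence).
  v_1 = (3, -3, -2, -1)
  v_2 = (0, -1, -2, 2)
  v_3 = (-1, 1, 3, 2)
Orthogonal basis:
  u_1 = (3, -3, -2, -1)
  u_2 = (-15/23, -8/23, -36/23, 51/23)
  u_3 = (151/182, -75/91, 163/91, 251/182)

Apply the Gram-Schmidt recurrence
  u_1 = v_1
  u_i = v_i − Σ_{j<i} ((v_i · u_j) / (u_j · u_j)) · u_j.

Step by step this gives:
  u_1 = (3, -3, -2, -1)
  u_2 = (-15/23, -8/23, -36/23, 51/23)
  u_3 = (151/182, -75/91, 163/91, 251/182)

Orthogonality check:
  u_2 · u_1 = 0 (should be 0)
  u_3 · u_1 = 0 (should be 0)
  u_3 · u_2 = 0 (should be 0)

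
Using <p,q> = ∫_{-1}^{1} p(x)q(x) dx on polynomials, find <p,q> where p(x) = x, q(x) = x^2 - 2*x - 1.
<p,q> = -4/3

Expand the product: p(x)·q(x) = x^3 - 2*x^2 - x.
∫_{-1}^{1} of each monomial x^k gives [2/(k+1) if k even, 0 if k odd]. Integrating term-by-term (or equivalently evaluating the antiderivative F(x) = x^4/4 - 2*x^3/3 - x^2/2 at the endpoints):
  F(1) − F(−1) = -11/12 − (5/12) = -4/3.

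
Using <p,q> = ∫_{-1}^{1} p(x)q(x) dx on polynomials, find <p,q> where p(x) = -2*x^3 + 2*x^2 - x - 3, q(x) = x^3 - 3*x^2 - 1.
<p,q> = 766/105

Expand the product: p(x)·q(x) = -2*x^6 + 8*x^5 - 7*x^4 + 2*x^3 + 7*x^2 + x + 3.
∫_{-1}^{1} of each monomial x^k gives [2/(k+1) if k even, 0 if k odd]. Integrating term-by-term (or equivalently evaluating the antiderivative F(x) = -2*x^7/7 + 4*x^6/3 - 7*x^5/5 + x^4/2 + 7*x^3/3 + x^2/2 + 3*x at the endpoints):
  F(1) − F(−1) = 628/105 − (-46/35) = 766/105.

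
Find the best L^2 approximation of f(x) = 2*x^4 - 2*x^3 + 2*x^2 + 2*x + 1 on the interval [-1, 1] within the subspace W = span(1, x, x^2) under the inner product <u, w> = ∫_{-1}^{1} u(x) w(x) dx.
g(x) = 26*x^2/7 + 4*x/5 + 29/35

The best approximation g ∈ W is the orthogonal projection of f onto W. Writing g = a_0 + a_1 x + a_2 x^2, the coefficients solve the normal equations G · a = b where
  G_{ij} = <φ_i, φ_j> and b_i = <f, φ_i>, with φ_0 = 1, φ_1 = x, φ_2 = x^2.
G =
  [2, 0, 2/3]
  [0, 2/3, 0]
  [2/3, 0, 2/5],
b = (62/15, 8/15, 214/105).
Solving gives a_0 = 29/35, a_1 = 4/5, a_2 = 26/7, so
  g(x) = 26*x^2/7 + 4*x/5 + 29/35.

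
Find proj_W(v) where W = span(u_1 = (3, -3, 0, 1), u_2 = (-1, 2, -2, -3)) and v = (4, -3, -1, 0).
proj_W(v) = (373/99, -323/99, -100/99, -1/11)

Set up U = [u_1 | ... | u_2] ∈ R^(4×2). The projector onto W = col(U) is P = U (U^T U)^(-1) U^T.
Compute U^T U =
  [19, -12]
  [-12, 18],
and U^T v = (21, -8).
Solve U^T U · c = U^T v for the coefficients: c = (47/33, 50/99). The projection is proj_W(v) = U c.
Check: (v - proj_W(v)) · u_1 = 0  (should be 0).
Check: (v - proj_W(v)) · u_2 = 0  (should be 0).
Result: proj_W(v) = (373/99, -323/99, -100/99, -1/11).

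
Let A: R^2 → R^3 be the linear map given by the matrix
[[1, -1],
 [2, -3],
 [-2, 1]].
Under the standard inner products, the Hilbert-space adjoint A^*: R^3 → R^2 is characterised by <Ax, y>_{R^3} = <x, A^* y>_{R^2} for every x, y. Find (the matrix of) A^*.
A^* = A^T =
[[1, 2, -2],
 [-1, -3, 1]]

For real matrices with standard dot products, the defining identity <Ax, y> = <x, A^* y> gives (Ax)^T y = x^T (A^*) y, i.e. x^T A^T y = x^T (A^*) y. Since this holds for all x, y, we must have A^* = A^T. Therefore
A^* =
[[1, 2, -2],
 [-1, -3, 1]].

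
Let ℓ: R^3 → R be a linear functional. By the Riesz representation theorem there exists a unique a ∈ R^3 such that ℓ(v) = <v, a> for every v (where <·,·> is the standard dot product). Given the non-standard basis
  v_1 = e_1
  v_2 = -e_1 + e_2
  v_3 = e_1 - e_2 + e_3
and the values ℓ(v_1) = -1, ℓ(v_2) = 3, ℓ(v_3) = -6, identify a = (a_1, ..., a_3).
a = (-1, 2, -3)

Write a = (a_1, ..., a_3) in the standard basis. For each basis vector v_i, ℓ(v_i) = <v_i, a> is a linear equation in the a_j's. Collect the n equations into a matrix system V a = ℓ, where row i of V is v_i (expressed in the standard basis). Since V is invertible (lower-triangular with 1s on the diagonal, up to permutation), solve by back-substitution:
  V =
[[1, 0, 0],
 [-1, 1, 0],
 [1, -1, 1]]
  V a = (-1, 3, -6)
Solving gives a = (-1, 2, -3).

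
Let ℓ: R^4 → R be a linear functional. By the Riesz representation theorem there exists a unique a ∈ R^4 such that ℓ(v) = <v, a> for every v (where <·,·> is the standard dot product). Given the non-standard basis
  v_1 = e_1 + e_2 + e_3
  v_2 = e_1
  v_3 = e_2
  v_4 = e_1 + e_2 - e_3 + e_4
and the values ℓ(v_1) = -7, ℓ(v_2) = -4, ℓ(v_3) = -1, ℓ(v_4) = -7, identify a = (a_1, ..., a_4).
a = (-4, -1, -2, -4)

Write a = (a_1, ..., a_4) in the standard basis. For each basis vector v_i, ℓ(v_i) = <v_i, a> is a linear equation in the a_j's. Collect the n equations into a matrix system V a = ℓ, where row i of V is v_i (expressed in the standard basis). Since V is invertible (lower-triangular with 1s on the diagonal, up to permutation), solve by back-substitution:
  V =
[[1, 1, 1, 0],
 [1, 0, 0, 0],
 [0, 1, 0, 0],
 [1, 1, -1, 1]]
  V a = (-7, -4, -1, -7)
Solving gives a = (-4, -1, -2, -4).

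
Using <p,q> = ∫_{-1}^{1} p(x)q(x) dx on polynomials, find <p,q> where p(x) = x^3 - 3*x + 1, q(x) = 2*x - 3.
<p,q> = -46/5

Expand the product: p(x)·q(x) = 2*x^4 - 3*x^3 - 6*x^2 + 11*x - 3.
∫_{-1}^{1} of each monomial x^k gives [2/(k+1) if k even, 0 if k odd]. Integrating term-by-term (or equivalently evaluating the antiderivative F(x) = 2*x^5/5 - 3*x^4/4 - 2*x^3 + 11*x^2/2 - 3*x at the endpoints):
  F(1) − F(−1) = 3/20 − (187/20) = -46/5.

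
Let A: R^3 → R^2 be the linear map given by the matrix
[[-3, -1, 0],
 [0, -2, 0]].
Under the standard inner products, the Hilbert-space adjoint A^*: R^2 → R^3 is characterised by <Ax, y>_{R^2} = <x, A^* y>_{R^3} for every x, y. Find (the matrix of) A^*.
A^* = A^T =
[[-3, 0],
 [-1, -2],
 [0, 0]]

For real matrices with standard dot products, the defining identity <Ax, y> = <x, A^* y> gives (Ax)^T y = x^T (A^*) y, i.e. x^T A^T y = x^T (A^*) y. Since this holds for all x, y, we must have A^* = A^T. Therefore
A^* =
[[-3, 0],
 [-1, -2],
 [0, 0]].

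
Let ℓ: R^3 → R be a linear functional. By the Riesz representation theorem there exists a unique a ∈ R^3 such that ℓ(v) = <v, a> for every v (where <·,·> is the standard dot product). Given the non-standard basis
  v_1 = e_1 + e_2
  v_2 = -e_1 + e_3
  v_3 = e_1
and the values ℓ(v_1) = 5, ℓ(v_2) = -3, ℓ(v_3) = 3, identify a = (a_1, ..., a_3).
a = (3, 2, 0)

Write a = (a_1, ..., a_3) in the standard basis. For each basis vector v_i, ℓ(v_i) = <v_i, a> is a linear equation in the a_j's. Collect the n equations into a matrix system V a = ℓ, where row i of V is v_i (expressed in the standard basis). Since V is invertible (lower-triangular with 1s on the diagonal, up to permutation), solve by back-substitution:
  V =
[[1, 1, 0],
 [-1, 0, 1],
 [1, 0, 0]]
  V a = (5, -3, 3)
Solving gives a = (3, 2, 0).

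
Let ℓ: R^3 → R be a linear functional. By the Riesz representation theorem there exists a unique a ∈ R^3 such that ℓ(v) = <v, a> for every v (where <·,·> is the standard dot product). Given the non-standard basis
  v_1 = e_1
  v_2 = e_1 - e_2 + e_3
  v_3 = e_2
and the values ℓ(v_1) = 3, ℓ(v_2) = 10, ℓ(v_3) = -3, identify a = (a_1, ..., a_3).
a = (3, -3, 4)

Write a = (a_1, ..., a_3) in the standard basis. For each basis vector v_i, ℓ(v_i) = <v_i, a> is a linear equation in the a_j's. Collect the n equations into a matrix system V a = ℓ, where row i of V is v_i (expressed in the standard basis). Since V is invertible (lower-triangular with 1s on the diagonal, up to permutation), solve by back-substitution:
  V =
[[1, 0, 0],
 [1, -1, 1],
 [0, 1, 0]]
  V a = (3, 10, -3)
Solving gives a = (3, -3, 4).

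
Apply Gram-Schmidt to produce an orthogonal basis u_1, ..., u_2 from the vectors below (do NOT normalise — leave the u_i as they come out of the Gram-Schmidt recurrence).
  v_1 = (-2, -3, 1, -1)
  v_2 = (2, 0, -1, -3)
Orthogonal basis:
  u_1 = (-2, -3, 1, -1)
  u_2 = (26/15, -2/5, -13/15, -47/15)

Apply the Gram-Schmidt recurrence
  u_1 = v_1
  u_i = v_i − Σ_{j<i} ((v_i · u_j) / (u_j · u_j)) · u_j.

Step by step this gives:
  u_1 = (-2, -3, 1, -1)
  u_2 = (26/15, -2/5, -13/15, -47/15)

Orthogonality check:
  u_2 · u_1 = 0 (should be 0)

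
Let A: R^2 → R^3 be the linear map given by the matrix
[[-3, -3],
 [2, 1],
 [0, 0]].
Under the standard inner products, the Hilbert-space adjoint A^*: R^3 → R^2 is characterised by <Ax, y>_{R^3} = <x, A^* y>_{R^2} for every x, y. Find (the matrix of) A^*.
A^* = A^T =
[[-3, 2, 0],
 [-3, 1, 0]]

For real matrices with standard dot products, the defining identity <Ax, y> = <x, A^* y> gives (Ax)^T y = x^T (A^*) y, i.e. x^T A^T y = x^T (A^*) y. Since this holds for all x, y, we must have A^* = A^T. Therefore
A^* =
[[-3, 2, 0],
 [-3, 1, 0]].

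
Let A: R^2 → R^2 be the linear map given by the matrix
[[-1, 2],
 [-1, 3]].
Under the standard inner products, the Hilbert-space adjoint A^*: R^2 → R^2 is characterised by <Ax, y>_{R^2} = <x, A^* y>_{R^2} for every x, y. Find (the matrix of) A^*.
A^* = A^T =
[[-1, -1],
 [2, 3]]

For real matrices with standard dot products, the defining identity <Ax, y> = <x, A^* y> gives (Ax)^T y = x^T (A^*) y, i.e. x^T A^T y = x^T (A^*) y. Since this holds for all x, y, we must have A^* = A^T. Therefore
A^* =
[[-1, -1],
 [2, 3]].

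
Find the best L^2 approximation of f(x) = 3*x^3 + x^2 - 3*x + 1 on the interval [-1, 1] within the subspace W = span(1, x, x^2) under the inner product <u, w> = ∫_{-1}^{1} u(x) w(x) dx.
g(x) = x^2 - 6*x/5 + 1

The best approximation g ∈ W is the orthogonal projection of f onto W. Writing g = a_0 + a_1 x + a_2 x^2, the coefficients solve the normal equations G · a = b where
  G_{ij} = <φ_i, φ_j> and b_i = <f, φ_i>, with φ_0 = 1, φ_1 = x, φ_2 = x^2.
G =
  [2, 0, 2/3]
  [0, 2/3, 0]
  [2/3, 0, 2/5],
b = (8/3, -4/5, 16/15).
Solving gives a_0 = 1, a_1 = -6/5, a_2 = 1, so
  g(x) = x^2 - 6*x/5 + 1.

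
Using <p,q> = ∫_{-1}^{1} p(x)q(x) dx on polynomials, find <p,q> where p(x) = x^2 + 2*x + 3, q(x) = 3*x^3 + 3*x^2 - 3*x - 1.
<p,q> = -16/15

Expand the product: p(x)·q(x) = 3*x^5 + 9*x^4 + 12*x^3 + 2*x^2 - 11*x - 3.
∫_{-1}^{1} of each monomial x^k gives [2/(k+1) if k even, 0 if k odd]. Integrating term-by-term (or equivalently evaluating the antiderivative F(x) = x^6/2 + 9*x^5/5 + 3*x^4 + 2*x^3/3 - 11*x^2/2 - 3*x at the endpoints):
  F(1) − F(−1) = -38/15 − (-22/15) = -16/15.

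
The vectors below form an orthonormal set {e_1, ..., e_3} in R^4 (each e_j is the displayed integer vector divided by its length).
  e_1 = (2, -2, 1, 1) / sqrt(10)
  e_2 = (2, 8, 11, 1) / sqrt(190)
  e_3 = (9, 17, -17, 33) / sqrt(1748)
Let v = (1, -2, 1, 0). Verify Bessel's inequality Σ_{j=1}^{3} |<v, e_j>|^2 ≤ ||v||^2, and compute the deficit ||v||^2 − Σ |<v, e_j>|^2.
Σ |<v, e_j>|^2 = 137/23; ||v||^2 = 6; deficit = 1/23

Write each e_j = u_j / sqrt(<u_j, u_j>) where u_j is the displayed integer vector. Then <v, e_j> = <v, u_j> / sqrt(<u_j, u_j>), so |<v, e_j>|^2 = <v, u_j>^2 / <u_j, u_j>.
Coefficients: <v, e_1> = 7/sqrt(10), <v, e_2> = -3/sqrt(190), <v, e_3> = -42/sqrt(1748).
Square and sum: Σ |<v, e_j>|^2 = 137/23.
Compute ||v||^2 = v·v = 6.
Deficit = 6 − 137/23 = 1/23 ≥ 0, confirming Bessel's inequality. (The deficit equals ||v − Σ <v,e_j> e_j||^2, the squared distance from v to span{e_j}.)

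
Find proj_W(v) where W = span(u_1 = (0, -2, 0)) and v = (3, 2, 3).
proj_W(v) = (0, 2, 0)

Set up U = [u_1 | ... | u_1] ∈ R^(3×1). The projector onto W = col(U) is P = U (U^T U)^(-1) U^T.
Compute U^T U =
  [4],
and U^T v = (-4).
Solve U^T U · c = U^T v for the coefficients: c = (-1). The projection is proj_W(v) = U c.
Check: (v - proj_W(v)) · u_1 = 0  (should be 0).
Result: proj_W(v) = (0, 2, 0).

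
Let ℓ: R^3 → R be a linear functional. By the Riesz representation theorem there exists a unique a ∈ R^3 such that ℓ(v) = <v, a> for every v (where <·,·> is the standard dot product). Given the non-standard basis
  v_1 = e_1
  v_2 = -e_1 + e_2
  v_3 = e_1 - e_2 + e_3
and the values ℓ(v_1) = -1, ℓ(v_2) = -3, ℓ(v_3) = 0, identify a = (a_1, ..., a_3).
a = (-1, -4, -3)

Write a = (a_1, ..., a_3) in the standard basis. For each basis vector v_i, ℓ(v_i) = <v_i, a> is a linear equation in the a_j's. Collect the n equations into a matrix system V a = ℓ, where row i of V is v_i (expressed in the standard basis). Since V is invertible (lower-triangular with 1s on the diagonal, up to permutation), solve by back-substitution:
  V =
[[1, 0, 0],
 [-1, 1, 0],
 [1, -1, 1]]
  V a = (-1, -3, 0)
Solving gives a = (-1, -4, -3).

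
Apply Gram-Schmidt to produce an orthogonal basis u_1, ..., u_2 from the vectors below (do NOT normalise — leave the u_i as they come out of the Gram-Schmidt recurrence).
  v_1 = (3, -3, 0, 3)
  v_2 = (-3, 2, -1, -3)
Orthogonal basis:
  u_1 = (3, -3, 0, 3)
  u_2 = (-1/3, -2/3, -1, -1/3)

Apply the Gram-Schmidt recurrence
  u_1 = v_1
  u_i = v_i − Σ_{j<i} ((v_i · u_j) / (u_j · u_j)) · u_j.

Step by step this gives:
  u_1 = (3, -3, 0, 3)
  u_2 = (-1/3, -2/3, -1, -1/3)

Orthogonality check:
  u_2 · u_1 = 0 (should be 0)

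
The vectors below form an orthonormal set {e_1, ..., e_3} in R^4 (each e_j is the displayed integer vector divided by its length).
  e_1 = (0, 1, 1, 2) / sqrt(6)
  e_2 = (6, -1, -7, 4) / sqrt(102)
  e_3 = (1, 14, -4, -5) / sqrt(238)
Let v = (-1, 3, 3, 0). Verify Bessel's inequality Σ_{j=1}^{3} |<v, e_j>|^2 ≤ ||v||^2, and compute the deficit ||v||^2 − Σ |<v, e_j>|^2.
Σ |<v, e_j>|^2 = 257/14; ||v||^2 = 19; deficit = 9/14

Write each e_j = u_j / sqrt(<u_j, u_j>) where u_j is the displayed integer vector. Then <v, e_j> = <v, u_j> / sqrt(<u_j, u_j>), so |<v, e_j>|^2 = <v, u_j>^2 / <u_j, u_j>.
Coefficients: <v, e_1> = 6/sqrt(6), <v, e_2> = -30/sqrt(102), <v, e_3> = 29/sqrt(238).
Square and sum: Σ |<v, e_j>|^2 = 257/14.
Compute ||v||^2 = v·v = 19.
Deficit = 19 − 257/14 = 9/14 ≥ 0, confirming Bessel's inequality. (The deficit equals ||v − Σ <v,e_j> e_j||^2, the squared distance from v to span{e_j}.)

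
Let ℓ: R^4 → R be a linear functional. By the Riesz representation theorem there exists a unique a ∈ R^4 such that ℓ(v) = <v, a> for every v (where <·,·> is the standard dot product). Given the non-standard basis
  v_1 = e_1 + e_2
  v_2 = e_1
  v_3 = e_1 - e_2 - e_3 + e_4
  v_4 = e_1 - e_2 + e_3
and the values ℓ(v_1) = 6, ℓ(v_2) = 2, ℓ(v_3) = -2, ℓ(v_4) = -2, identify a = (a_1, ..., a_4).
a = (2, 4, 0, 0)

Write a = (a_1, ..., a_4) in the standard basis. For each basis vector v_i, ℓ(v_i) = <v_i, a> is a linear equation in the a_j's. Collect the n equations into a matrix system V a = ℓ, where row i of V is v_i (expressed in the standard basis). Since V is invertible (lower-triangular with 1s on the diagonal, up to permutation), solve by back-substitution:
  V =
[[1, 1, 0, 0],
 [1, 0, 0, 0],
 [1, -1, -1, 1],
 [1, -1, 1, 0]]
  V a = (6, 2, -2, -2)
Solving gives a = (2, 4, 0, 0).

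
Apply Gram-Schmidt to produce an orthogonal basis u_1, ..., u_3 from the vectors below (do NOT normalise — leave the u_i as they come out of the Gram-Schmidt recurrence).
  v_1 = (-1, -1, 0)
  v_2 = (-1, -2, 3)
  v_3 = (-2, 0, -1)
Orthogonal basis:
  u_1 = (-1, -1, 0)
  u_2 = (1/2, -1/2, 3)
  u_3 = (-15/19, 15/19, 5/19)

Apply the Gram-Schmidt recurrence
  u_1 = v_1
  u_i = v_i − Σ_{j<i} ((v_i · u_j) / (u_j · u_j)) · u_j.

Step by step this gives:
  u_1 = (-1, -1, 0)
  u_2 = (1/2, -1/2, 3)
  u_3 = (-15/19, 15/19, 5/19)

Orthogonality check:
  u_2 · u_1 = 0 (should be 0)
  u_3 · u_1 = 0 (should be 0)
  u_3 · u_2 = 0 (should be 0)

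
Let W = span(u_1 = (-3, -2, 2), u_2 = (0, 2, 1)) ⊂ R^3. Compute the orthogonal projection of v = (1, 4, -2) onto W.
proj_W(v) = (7/3, 10/3, -2/3)

Set up U = [u_1 | ... | u_2] ∈ R^(3×2). The projector onto W = col(U) is P = U (U^T U)^(-1) U^T.
Compute U^T U =
  [17, -2]
  [-2, 5],
and U^T v = (-15, 6).
Solve U^T U · c = U^T v for the coefficients: c = (-7/9, 8/9). The projection is proj_W(v) = U c.
Check: (v - proj_W(v)) · u_1 = 0  (should be 0).
Check: (v - proj_W(v)) · u_2 = 0  (should be 0).
Result: proj_W(v) = (7/3, 10/3, -2/3).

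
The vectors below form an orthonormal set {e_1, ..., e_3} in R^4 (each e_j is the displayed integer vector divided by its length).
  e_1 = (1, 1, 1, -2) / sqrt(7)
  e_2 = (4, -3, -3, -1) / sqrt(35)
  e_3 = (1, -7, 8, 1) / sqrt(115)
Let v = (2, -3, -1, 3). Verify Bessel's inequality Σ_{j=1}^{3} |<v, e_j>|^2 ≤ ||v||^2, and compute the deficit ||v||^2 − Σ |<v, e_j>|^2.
Σ |<v, e_j>|^2 = 465/23; ||v||^2 = 23; deficit = 64/23

Write each e_j = u_j / sqrt(<u_j, u_j>) where u_j is the displayed integer vector. Then <v, e_j> = <v, u_j> / sqrt(<u_j, u_j>), so |<v, e_j>|^2 = <v, u_j>^2 / <u_j, u_j>.
Coefficients: <v, e_1> = -8/sqrt(7), <v, e_2> = 17/sqrt(35), <v, e_3> = 18/sqrt(115).
Square and sum: Σ |<v, e_j>|^2 = 465/23.
Compute ||v||^2 = v·v = 23.
Deficit = 23 − 465/23 = 64/23 ≥ 0, confirming Bessel's inequality. (The deficit equals ||v − Σ <v,e_j> e_j||^2, the squared distance from v to span{e_j}.)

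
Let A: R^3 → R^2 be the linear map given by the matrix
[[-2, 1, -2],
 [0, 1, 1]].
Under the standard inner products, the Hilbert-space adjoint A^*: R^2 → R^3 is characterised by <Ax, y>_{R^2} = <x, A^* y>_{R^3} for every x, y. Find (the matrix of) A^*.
A^* = A^T =
[[-2, 0],
 [1, 1],
 [-2, 1]]

For real matrices with standard dot products, the defining identity <Ax, y> = <x, A^* y> gives (Ax)^T y = x^T (A^*) y, i.e. x^T A^T y = x^T (A^*) y. Since this holds for all x, y, we must have A^* = A^T. Therefore
A^* =
[[-2, 0],
 [1, 1],
 [-2, 1]].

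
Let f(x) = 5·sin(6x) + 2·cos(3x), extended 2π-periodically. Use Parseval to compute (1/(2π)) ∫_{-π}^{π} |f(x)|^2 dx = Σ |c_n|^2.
Σ |c_n|^2 = 29/2

Expand |f|^2 and use orthogonality of {sin(nx), cos(mx)} on [-π, π]:
  ∫_{-π}^{π} sin(nx)^2 dx = π, ∫ cos(mx)^2 dx = π, and cross terms integrate to 0.
So ∫_{-π}^{π} f(x)^2 dx = 5^2 · π + 2^2 · π = (25 + 4)π.
Divide by 2π: (25 + 4)/2 = 29/2.
By Parseval, this equals Σ |c_n|^2.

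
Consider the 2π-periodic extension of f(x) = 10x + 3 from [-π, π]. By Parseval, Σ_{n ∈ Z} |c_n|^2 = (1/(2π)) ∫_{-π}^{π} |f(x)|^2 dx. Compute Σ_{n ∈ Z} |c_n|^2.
Σ |c_n|^2 = 100π^2/3 + 9

Expand and integrate term by term over [-π, π]:
  ∫ (10x)^2 dx = 100·(2π^3/3); ∫ 2·10·(3)·x dx = 0 (odd integrand); ∫ 3^2 dx = 9·2π.
So (1/(2π)) ∫_{-π}^{π} (10x + 3)^2 dx = 100π^2/3 + 9 = 100π^2/3 + 9.
Parseval ⇒ Σ |c_n|^2 = 100π^2/3 + 9.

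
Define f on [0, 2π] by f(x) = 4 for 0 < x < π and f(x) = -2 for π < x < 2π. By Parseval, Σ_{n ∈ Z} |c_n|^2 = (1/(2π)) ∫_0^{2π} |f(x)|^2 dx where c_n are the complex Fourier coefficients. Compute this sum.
Σ |c_n|^2 = 10

Parseval equates the L^2 energy of f (normalised by 1/(2π)) with the ℓ^2 sum of its Fourier coefficients: (1/(2π)) ∫_0^{2π} |f|^2 = Σ |c_n|^2.
Compute the left side: (1/(2π)) [∫_0^π 4^2 dx + ∫_π^{2π} (-2)^2 dx] = (1/(2π)) · (16π + 4π) = (16 + 4)/2 = 10.
So Σ_{n ∈ Z} |c_n|^2 = 10.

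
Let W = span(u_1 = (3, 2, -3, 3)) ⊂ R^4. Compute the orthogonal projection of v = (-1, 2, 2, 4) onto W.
proj_W(v) = (21/31, 14/31, -21/31, 21/31)

Set up U = [u_1 | ... | u_1] ∈ R^(4×1). The projector onto W = col(U) is P = U (U^T U)^(-1) U^T.
Compute U^T U =
  [31],
and U^T v = (7).
Solve U^T U · c = U^T v for the coefficients: c = (7/31). The projection is proj_W(v) = U c.
Check: (v - proj_W(v)) · u_1 = 0  (should be 0).
Result: proj_W(v) = (21/31, 14/31, -21/31, 21/31).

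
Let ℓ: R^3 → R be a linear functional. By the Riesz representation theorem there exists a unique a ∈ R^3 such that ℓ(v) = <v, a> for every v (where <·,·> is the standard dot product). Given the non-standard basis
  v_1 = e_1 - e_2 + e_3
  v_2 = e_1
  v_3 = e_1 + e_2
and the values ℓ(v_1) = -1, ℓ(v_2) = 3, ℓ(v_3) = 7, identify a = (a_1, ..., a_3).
a = (3, 4, 0)

Write a = (a_1, ..., a_3) in the standard basis. For each basis vector v_i, ℓ(v_i) = <v_i, a> is a linear equation in the a_j's. Collect the n equations into a matrix system V a = ℓ, where row i of V is v_i (expressed in the standard basis). Since V is invertible (lower-triangular with 1s on the diagonal, up to permutation), solve by back-substitution:
  V =
[[1, -1, 1],
 [1, 0, 0],
 [1, 1, 0]]
  V a = (-1, 3, 7)
Solving gives a = (3, 4, 0).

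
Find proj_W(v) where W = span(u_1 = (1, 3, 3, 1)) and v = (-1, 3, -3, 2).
proj_W(v) = (1/20, 3/20, 3/20, 1/20)

Set up U = [u_1 | ... | u_1] ∈ R^(4×1). The projector onto W = col(U) is P = U (U^T U)^(-1) U^T.
Compute U^T U =
  [20],
and U^T v = (1).
Solve U^T U · c = U^T v for the coefficients: c = (1/20). The projection is proj_W(v) = U c.
Check: (v - proj_W(v)) · u_1 = 0  (should be 0).
Result: proj_W(v) = (1/20, 3/20, 3/20, 1/20).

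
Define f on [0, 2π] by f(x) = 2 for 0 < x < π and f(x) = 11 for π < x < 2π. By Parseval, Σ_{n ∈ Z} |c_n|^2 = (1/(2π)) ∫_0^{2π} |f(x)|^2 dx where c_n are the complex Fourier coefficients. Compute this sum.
Σ |c_n|^2 = 125/2

Parseval equates the L^2 energy of f (normalised by 1/(2π)) with the ℓ^2 sum of its Fourier coefficients: (1/(2π)) ∫_0^{2π} |f|^2 = Σ |c_n|^2.
Compute the left side: (1/(2π)) [∫_0^π 2^2 dx + ∫_π^{2π} 11^2 dx] = (1/(2π)) · (4π + 121π) = (4 + 121)/2 = 125/2.
So Σ_{n ∈ Z} |c_n|^2 = 125/2.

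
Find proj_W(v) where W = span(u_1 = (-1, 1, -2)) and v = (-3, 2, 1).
proj_W(v) = (-1/2, 1/2, -1)

Set up U = [u_1 | ... | u_1] ∈ R^(3×1). The projector onto W = col(U) is P = U (U^T U)^(-1) U^T.
Compute U^T U =
  [6],
and U^T v = (3).
Solve U^T U · c = U^T v for the coefficients: c = (1/2). The projection is proj_W(v) = U c.
Check: (v - proj_W(v)) · u_1 = 0  (should be 0).
Result: proj_W(v) = (-1/2, 1/2, -1).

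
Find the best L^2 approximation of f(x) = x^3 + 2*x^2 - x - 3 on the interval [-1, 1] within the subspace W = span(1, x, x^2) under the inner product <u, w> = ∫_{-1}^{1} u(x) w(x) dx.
g(x) = 2*x^2 - 2*x/5 - 3

The best approximation g ∈ W is the orthogonal projection of f onto W. Writing g = a_0 + a_1 x + a_2 x^2, the coefficients solve the normal equations G · a = b where
  G_{ij} = <φ_i, φ_j> and b_i = <f, φ_i>, with φ_0 = 1, φ_1 = x, φ_2 = x^2.
G =
  [2, 0, 2/3]
  [0, 2/3, 0]
  [2/3, 0, 2/5],
b = (-14/3, -4/15, -6/5).
Solving gives a_0 = -3, a_1 = -2/5, a_2 = 2, so
  g(x) = 2*x^2 - 2*x/5 - 3.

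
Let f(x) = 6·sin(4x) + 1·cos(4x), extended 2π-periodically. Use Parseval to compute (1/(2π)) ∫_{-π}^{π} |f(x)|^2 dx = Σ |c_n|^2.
Σ |c_n|^2 = 37/2

Expand |f|^2 and use orthogonality of {sin(nx), cos(mx)} on [-π, π]:
  ∫_{-π}^{π} sin(nx)^2 dx = π, ∫ cos(mx)^2 dx = π, and cross terms integrate to 0.
So ∫_{-π}^{π} f(x)^2 dx = 6^2 · π + 1^2 · π = (36 + 1)π.
Divide by 2π: (36 + 1)/2 = 37/2.
By Parseval, this equals Σ |c_n|^2.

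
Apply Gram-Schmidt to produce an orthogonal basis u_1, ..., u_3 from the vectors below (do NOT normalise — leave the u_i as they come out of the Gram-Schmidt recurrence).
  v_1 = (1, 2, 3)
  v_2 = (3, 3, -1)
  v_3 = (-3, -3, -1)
Orthogonal basis:
  u_1 = (1, 2, 3)
  u_2 = (18/7, 15/7, -16/7)
  u_3 = (-33/115, 6/23, -9/115)

Apply the Gram-Schmidt recurrence
  u_1 = v_1
  u_i = v_i − Σ_{j<i} ((v_i · u_j) / (u_j · u_j)) · u_j.

Step by step this gives:
  u_1 = (1, 2, 3)
  u_2 = (18/7, 15/7, -16/7)
  u_3 = (-33/115, 6/23, -9/115)

Orthogonality check:
  u_2 · u_1 = 0 (should be 0)
  u_3 · u_1 = 0 (should be 0)
  u_3 · u_2 = 0 (should be 0)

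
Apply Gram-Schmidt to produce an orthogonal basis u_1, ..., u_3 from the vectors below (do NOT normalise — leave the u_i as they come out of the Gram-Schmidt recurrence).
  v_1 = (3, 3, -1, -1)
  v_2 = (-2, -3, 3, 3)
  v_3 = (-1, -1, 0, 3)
Orthogonal basis:
  u_1 = (3, 3, -1, -1)
  u_2 = (23/20, 3/20, 39/20, 39/20)
  u_3 = (-42/179, 49/179, -258/179, 279/179)

Apply the Gram-Schmidt recurrence
  u_1 = v_1
  u_i = v_i − Σ_{j<i} ((v_i · u_j) / (u_j · u_j)) · u_j.

Step by step this gives:
  u_1 = (3, 3, -1, -1)
  u_2 = (23/20, 3/20, 39/20, 39/20)
  u_3 = (-42/179, 49/179, -258/179, 279/179)

Orthogonality check:
  u_2 · u_1 = 0 (should be 0)
  u_3 · u_1 = 0 (should be 0)
  u_3 · u_2 = 0 (should be 0)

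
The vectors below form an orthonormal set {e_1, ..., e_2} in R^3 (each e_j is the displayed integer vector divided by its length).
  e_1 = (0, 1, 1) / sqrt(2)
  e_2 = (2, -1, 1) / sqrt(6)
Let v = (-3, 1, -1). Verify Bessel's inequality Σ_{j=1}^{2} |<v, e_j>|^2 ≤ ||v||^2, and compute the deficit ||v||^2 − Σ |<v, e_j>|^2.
Σ |<v, e_j>|^2 = 32/3; ||v||^2 = 11; deficit = 1/3

Write each e_j = u_j / sqrt(<u_j, u_j>) where u_j is the displayed integer vector. Then <v, e_j> = <v, u_j> / sqrt(<u_j, u_j>), so |<v, e_j>|^2 = <v, u_j>^2 / <u_j, u_j>.
Coefficients: <v, e_1> = 0/sqrt(2), <v, e_2> = -8/sqrt(6).
Square and sum: Σ |<v, e_j>|^2 = 32/3.
Compute ||v||^2 = v·v = 11.
Deficit = 11 − 32/3 = 1/3 ≥ 0, confirming Bessel's inequality. (The deficit equals ||v − Σ <v,e_j> e_j||^2, the squared distance from v to span{e_j}.)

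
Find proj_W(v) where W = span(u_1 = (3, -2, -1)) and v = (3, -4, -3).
proj_W(v) = (30/7, -20/7, -10/7)

Set up U = [u_1 | ... | u_1] ∈ R^(3×1). The projector onto W = col(U) is P = U (U^T U)^(-1) U^T.
Compute U^T U =
  [14],
and U^T v = (20).
Solve U^T U · c = U^T v for the coefficients: c = (10/7). The projection is proj_W(v) = U c.
Check: (v - proj_W(v)) · u_1 = 0  (should be 0).
Result: proj_W(v) = (30/7, -20/7, -10/7).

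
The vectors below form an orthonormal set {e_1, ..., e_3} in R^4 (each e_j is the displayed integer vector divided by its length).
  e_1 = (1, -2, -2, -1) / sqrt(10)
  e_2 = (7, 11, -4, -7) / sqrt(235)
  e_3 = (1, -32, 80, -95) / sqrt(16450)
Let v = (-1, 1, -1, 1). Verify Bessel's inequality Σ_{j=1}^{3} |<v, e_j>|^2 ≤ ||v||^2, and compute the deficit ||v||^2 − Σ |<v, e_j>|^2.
Σ |<v, e_j>|^2 = 531/175; ||v||^2 = 4; deficit = 169/175

Write each e_j = u_j / sqrt(<u_j, u_j>) where u_j is the displayed integer vector. Then <v, e_j> = <v, u_j> / sqrt(<u_j, u_j>), so |<v, e_j>|^2 = <v, u_j>^2 / <u_j, u_j>.
Coefficients: <v, e_1> = -2/sqrt(10), <v, e_2> = 1/sqrt(235), <v, e_3> = -208/sqrt(16450).
Square and sum: Σ |<v, e_j>|^2 = 531/175.
Compute ||v||^2 = v·v = 4.
Deficit = 4 − 531/175 = 169/175 ≥ 0, confirming Bessel's inequality. (The deficit equals ||v − Σ <v,e_j> e_j||^2, the squared distance from v to span{e_j}.)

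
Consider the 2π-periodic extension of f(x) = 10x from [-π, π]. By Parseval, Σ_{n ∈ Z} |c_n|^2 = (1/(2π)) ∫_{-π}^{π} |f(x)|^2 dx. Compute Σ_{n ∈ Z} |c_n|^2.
Σ |c_n|^2 = 100π^2/3

Expand and integrate term by term over [-π, π]:
  ∫ (10x)^2 dx = 100·(2π^3/3); ∫ 2·10·(0)·x dx = 0 (odd integrand); ∫ 0^2 dx = 0·2π.
So (1/(2π)) ∫_{-π}^{π} (10x)^2 dx = 100π^2/3 + 0 = 100π^2/3.
Parseval ⇒ Σ |c_n|^2 = 100π^2/3.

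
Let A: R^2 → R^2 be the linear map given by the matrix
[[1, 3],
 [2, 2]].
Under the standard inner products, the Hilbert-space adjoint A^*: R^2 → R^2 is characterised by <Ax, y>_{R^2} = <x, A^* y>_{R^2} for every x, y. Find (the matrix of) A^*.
A^* = A^T =
[[1, 2],
 [3, 2]]

For real matrices with standard dot products, the defining identity <Ax, y> = <x, A^* y> gives (Ax)^T y = x^T (A^*) y, i.e. x^T A^T y = x^T (A^*) y. Since this holds for all x, y, we must have A^* = A^T. Therefore
A^* =
[[1, 2],
 [3, 2]].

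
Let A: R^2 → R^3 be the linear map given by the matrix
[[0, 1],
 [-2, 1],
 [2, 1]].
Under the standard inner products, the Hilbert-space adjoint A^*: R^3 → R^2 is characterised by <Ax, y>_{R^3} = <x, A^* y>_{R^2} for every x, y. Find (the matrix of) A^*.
A^* = A^T =
[[0, -2, 2],
 [1, 1, 1]]

For real matrices with standard dot products, the defining identity <Ax, y> = <x, A^* y> gives (Ax)^T y = x^T (A^*) y, i.e. x^T A^T y = x^T (A^*) y. Since this holds for all x, y, we must have A^* = A^T. Therefore
A^* =
[[0, -2, 2],
 [1, 1, 1]].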